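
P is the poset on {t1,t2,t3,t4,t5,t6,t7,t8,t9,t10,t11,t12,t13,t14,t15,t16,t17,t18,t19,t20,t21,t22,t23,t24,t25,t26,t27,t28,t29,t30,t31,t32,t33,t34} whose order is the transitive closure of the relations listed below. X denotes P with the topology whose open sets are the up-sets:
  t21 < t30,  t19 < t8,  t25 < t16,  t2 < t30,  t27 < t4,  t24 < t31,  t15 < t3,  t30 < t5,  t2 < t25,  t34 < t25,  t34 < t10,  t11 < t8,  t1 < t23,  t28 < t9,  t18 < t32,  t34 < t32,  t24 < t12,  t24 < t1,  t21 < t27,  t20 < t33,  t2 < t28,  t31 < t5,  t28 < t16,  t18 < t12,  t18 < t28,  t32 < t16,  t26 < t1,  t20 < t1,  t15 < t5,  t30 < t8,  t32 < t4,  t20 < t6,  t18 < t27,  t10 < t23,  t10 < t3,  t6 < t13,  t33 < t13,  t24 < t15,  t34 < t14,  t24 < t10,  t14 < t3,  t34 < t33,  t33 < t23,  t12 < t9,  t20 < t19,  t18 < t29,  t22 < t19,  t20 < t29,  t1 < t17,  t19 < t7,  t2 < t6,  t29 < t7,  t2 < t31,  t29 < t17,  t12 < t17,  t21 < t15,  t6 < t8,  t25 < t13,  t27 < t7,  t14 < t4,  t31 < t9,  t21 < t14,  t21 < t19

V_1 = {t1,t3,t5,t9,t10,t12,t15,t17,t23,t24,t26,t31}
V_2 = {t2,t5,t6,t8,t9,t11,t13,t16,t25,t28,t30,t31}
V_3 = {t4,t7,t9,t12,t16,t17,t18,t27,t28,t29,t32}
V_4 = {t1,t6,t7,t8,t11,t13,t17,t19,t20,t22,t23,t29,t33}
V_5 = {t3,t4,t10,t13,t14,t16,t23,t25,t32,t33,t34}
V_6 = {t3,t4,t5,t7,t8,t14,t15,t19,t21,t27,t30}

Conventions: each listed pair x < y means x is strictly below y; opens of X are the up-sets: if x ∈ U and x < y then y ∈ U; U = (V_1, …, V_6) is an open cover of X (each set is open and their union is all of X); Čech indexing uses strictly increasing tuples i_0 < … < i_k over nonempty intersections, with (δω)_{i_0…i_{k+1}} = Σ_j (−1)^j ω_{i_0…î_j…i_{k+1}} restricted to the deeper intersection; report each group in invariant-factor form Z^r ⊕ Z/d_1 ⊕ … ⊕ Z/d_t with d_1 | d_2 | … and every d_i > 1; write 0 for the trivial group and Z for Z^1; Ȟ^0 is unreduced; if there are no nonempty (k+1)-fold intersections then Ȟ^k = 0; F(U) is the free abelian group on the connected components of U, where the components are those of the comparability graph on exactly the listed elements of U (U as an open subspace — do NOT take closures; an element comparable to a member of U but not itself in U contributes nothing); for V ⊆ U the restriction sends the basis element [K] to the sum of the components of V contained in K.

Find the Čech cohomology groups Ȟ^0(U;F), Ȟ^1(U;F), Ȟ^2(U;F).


Ȟ^0(U;F) ≅ Z, Ȟ^1(U;F) ≅ 0, Ȟ^2(U;F) ≅ Z/2

intersection data:
  V12={t5,t9,t31} V13={t9,t12,t17} V14={t1,t17,t23} V15={t3,t10,t23} V16={t3,t5,t15} V23={t9,t16,t28} V24={t6,t8,t11,t13} V25={t13,t16,t25} V26={t5,t8,t30} V34={t7,t17,t29} V35={t4,t16,t32} V36={t4,t7,t27} V45={t13,t23,t33} V46={t7,t8,t19} V56={t3,t4,t14}
  V123={t9} V126={t5} V134={t17} V145={t23} V156={t3} V235={t16} V245={t13} V246={t8} V346={t7} V356={t4}
components per intersection:
  V1: {t1,t3,t5,t9,t10,t12,t15,t17,t23,t24,t26,t31}
  V2: {t2,t5,t6,t8,t9,t11,t13,t16,t25,t28,t30,t31}
  V3: {t4,t7,t9,t12,t16,t17,t18,t27,t28,t29,t32}
  V4: {t1,t6,t7,t8,t11,t13,t17,t19,t20,t22,t23,t29,t33}
  V5: {t3,t4,t10,t13,t14,t16,t23,t25,t32,t33,t34}
  V6: {t3,t4,t5,t7,t8,t14,t15,t19,t21,t27,t30}
  V12: {t5,t9,t31}
  V13: {t9,t12,t17}
  V14: {t1,t17,t23}
  V15: {t3,t10,t23}
  V16: {t3,t5,t15}
  V23: {t9,t16,t28}
  V24: {t6,t8,t11,t13}
  V25: {t13,t16,t25}
  V26: {t5,t8,t30}
  V34: {t7,t17,t29}
  V35: {t4,t16,t32}
  V36: {t4,t7,t27}
  V45: {t13,t23,t33}
  V46: {t7,t8,t19}
  V56: {t3,t4,t14}
  V123: {t9}
  V126: {t5}
  V134: {t17}
  V145: {t23}
  V156: {t3}
  V235: {t16}
  V245: {t13}
  V246: {t8}
  V346: {t7}
  V356: {t4}
C dims 6,15,10; δ0: rk 5, SNF 1^5; δ1: rk 10, SNF 1^9·2
Ȟ^0 = (6 − 5) − 0 = 1, so Ȟ^0 ≅ Z
Ȟ^1 = (15 − 10) − 5 = 0, so Ȟ^1 ≅ 0
Ȟ^2 = (10 − 0) − 10 = 0 plus torsion [2], so Ȟ^2 ≅ Z/2


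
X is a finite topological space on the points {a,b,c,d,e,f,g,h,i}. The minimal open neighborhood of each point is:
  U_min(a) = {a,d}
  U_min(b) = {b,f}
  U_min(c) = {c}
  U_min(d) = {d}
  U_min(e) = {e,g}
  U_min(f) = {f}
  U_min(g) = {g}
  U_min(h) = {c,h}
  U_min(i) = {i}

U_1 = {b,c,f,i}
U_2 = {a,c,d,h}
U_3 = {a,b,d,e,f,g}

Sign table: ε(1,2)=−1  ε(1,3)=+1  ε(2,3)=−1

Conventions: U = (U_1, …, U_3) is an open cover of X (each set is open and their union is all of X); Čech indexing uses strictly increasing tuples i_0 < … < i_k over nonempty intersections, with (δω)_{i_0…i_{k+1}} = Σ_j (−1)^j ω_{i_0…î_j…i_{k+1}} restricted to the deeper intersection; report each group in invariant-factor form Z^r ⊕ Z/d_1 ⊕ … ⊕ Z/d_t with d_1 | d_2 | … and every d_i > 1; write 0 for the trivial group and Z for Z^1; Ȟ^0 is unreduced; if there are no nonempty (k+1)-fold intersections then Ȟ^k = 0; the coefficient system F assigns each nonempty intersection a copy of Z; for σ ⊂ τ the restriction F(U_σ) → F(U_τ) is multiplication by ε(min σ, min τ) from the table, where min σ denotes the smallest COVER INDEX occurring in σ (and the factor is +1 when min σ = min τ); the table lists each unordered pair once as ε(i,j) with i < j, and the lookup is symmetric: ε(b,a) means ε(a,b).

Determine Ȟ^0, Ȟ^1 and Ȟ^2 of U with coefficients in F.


intersection data:
  U12={c} U13={b,f} U23={a,d}
C dims 3,3; δ0: rk 2, SNF 1^2
Ȟ^0 = (3 − 2) − 0 = 1, so Ȟ^0 ≅ Z
Ȟ^1 = (3 − 0) − 2 = 1, so Ȟ^1 ≅ Z
Ȟ^2 = (0 − 0) − 0 = 0, so Ȟ^2 ≅ 0

Ȟ^0 = Z,  Ȟ^1 = Z,  Ȟ^2 = 0


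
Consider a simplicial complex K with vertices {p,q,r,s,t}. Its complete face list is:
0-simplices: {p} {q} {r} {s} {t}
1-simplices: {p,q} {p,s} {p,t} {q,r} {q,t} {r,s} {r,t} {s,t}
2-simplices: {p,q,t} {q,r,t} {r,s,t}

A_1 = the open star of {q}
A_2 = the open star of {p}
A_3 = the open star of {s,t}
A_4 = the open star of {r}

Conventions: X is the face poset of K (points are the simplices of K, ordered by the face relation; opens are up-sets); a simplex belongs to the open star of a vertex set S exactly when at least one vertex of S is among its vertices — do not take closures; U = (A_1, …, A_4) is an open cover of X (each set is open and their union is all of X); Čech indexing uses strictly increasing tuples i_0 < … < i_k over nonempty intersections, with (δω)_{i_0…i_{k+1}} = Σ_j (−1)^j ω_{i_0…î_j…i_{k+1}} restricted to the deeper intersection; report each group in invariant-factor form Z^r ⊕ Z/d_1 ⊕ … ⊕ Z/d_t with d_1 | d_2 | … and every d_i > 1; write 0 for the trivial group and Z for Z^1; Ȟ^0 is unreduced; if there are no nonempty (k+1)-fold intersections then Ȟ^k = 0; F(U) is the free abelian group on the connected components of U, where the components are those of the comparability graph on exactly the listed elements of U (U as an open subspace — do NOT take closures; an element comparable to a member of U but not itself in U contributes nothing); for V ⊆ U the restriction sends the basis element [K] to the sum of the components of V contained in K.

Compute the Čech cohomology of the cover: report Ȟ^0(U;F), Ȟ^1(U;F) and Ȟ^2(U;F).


intersection data:
  A1={{q},{p,q},{q,r},{q,t},{p,q,t},{q,r,t}} A2={{p},{p,q},{p,s},{p,t},{p,q,t}} A3={{s},{t},{p,s},{p,t},{q,t},{r,s},{r,t},{s,t},{p,q,t},{q,r,t},{r,s,t}} A4={{r},{q,r},{r,s},{r,t},{q,r,t},{r,s,t}}
  A12={{p,q},{p,q,t}} A13={{q,t},{p,q,t},{q,r,t}} A14={{q,r},{q,r,t}} A23={{p,s},{p,t},{p,q,t}} A34={{r,s},{r,t},{q,r,t},{r,s,t}}
  A123={{p,q,t}} A134={{q,r,t}}
components per intersection:
  A1: {{q},{p,q},{q,r},{q,t},{p,q,t},{q,r,t}}
  A2: {{p},{p,q},{p,s},{p,t},{p,q,t}}
  A3: {{s},{t},{p,s},{p,t},{q,t},{r,s},{r,t},{s,t},{p,q,t},{q,r,t},{r,s,t}}
  A4: {{r},{q,r},{r,s},{r,t},{q,r,t},{r,s,t}}
  A12: {{p,q},{p,q,t}}
  A13: {{q,t},{p,q,t},{q,r,t}}
  A14: {{q,r},{q,r,t}}
  A23: {{p,s}} {{p,t},{p,q,t}}
  A34: {{r,s},{r,t},{q,r,t},{r,s,t}}
  A123: {{p,q,t}}
  A134: {{q,r,t}}
C dims 4,6,2; δ0: rk 3, SNF 1^3; δ1: rk 2, SNF 1^2
Ȟ^0 = (4 − 3) − 0 = 1, so Ȟ^0 ≅ Z
Ȟ^1 = (6 − 2) − 3 = 1, so Ȟ^1 ≅ Z
Ȟ^2 = (2 − 0) − 2 = 0, so Ȟ^2 ≅ 0

Ȟ^0(U;F) ≅ Z, Ȟ^1(U;F) ≅ Z and Ȟ^2(U;F) ≅ 0


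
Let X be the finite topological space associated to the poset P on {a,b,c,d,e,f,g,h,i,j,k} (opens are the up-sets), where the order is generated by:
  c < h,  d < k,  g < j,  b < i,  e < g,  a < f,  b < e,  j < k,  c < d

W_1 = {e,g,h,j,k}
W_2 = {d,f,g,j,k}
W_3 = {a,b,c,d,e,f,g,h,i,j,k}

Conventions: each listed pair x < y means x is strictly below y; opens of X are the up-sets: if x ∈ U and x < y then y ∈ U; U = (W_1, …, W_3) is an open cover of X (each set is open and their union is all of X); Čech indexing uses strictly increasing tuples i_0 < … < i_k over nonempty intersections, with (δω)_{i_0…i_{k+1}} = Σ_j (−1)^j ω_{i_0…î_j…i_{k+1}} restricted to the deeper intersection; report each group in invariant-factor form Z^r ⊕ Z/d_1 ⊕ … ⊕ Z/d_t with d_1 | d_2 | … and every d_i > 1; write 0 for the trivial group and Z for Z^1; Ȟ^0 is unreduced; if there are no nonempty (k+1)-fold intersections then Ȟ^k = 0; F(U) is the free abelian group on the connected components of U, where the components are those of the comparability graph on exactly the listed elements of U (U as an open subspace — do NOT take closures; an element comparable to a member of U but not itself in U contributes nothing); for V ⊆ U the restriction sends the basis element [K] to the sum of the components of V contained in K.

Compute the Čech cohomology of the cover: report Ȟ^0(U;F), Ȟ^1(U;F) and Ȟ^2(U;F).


Ȟ^0 = Z^2; Ȟ^1 = 0; Ȟ^2 = 0

nonempty overlaps:
  W12={g,j,k} W13={e,g,h,j,k} W23={d,f,g,j,k}
  W123={g,j,k}
components per intersection:
  W1: {e,g,j,k} {h}
  W2: {d,g,j,k} {f}
  W3: {a,f} {b,c,d,e,g,h,i,j,k}
  W12: {g,j,k}
  W13: {e,g,j,k} {h}
  W23: {d,g,j,k} {f}
  W123: {g,j,k}
C dims 6,5,1; δ0: rk 4, SNF 1^4; δ1: rk 1, SNF 1^1
degree 0: 6−4−0 = 2 → Ȟ^0 ≅ Z^2
degree 1: 5−1−4 = 0 → Ȟ^1 ≅ 0
degree 2: 1−0−1 = 0 → Ȟ^2 ≅ 0


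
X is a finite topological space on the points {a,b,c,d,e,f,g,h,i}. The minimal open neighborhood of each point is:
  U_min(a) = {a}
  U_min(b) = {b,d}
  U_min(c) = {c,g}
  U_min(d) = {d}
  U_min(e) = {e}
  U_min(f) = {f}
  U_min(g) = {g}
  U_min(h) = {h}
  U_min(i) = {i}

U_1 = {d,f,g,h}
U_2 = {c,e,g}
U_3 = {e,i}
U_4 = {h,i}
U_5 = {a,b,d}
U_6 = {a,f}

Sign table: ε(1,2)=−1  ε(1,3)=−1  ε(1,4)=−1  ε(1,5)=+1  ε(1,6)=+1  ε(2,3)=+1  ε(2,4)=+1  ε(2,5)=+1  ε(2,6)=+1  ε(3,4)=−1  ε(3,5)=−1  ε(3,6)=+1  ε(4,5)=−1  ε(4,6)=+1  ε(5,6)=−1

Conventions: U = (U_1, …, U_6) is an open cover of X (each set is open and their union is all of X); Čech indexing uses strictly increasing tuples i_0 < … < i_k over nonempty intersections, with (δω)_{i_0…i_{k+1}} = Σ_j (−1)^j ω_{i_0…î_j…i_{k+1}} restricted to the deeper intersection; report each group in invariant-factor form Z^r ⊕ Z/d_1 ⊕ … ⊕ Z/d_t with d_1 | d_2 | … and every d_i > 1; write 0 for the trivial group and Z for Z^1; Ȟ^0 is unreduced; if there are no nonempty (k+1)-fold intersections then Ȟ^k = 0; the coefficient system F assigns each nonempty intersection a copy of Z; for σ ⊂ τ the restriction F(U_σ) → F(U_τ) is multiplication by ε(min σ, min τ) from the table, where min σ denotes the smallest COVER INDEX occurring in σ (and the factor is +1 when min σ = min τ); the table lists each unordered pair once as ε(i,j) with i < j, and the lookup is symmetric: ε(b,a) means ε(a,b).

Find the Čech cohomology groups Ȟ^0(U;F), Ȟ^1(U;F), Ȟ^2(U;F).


nerve of the cover:
  U12={g} U14={h} U15={d} U16={f} U23={e} U34={i} U56={a}
C dims 6,7; δ0: rk 6, SNF 1^5·2
Ȟ^0 = (6 − 6) − 0 = 0, so Ȟ^0 ≅ 0
Ȟ^1 = (7 − 0) − 6 = 1 plus torsion [2], so Ȟ^1 ≅ Z ⊕ Z/2
Ȟ^2 = (0 − 0) − 0 = 0, so Ȟ^2 ≅ 0

Ȟ^0 ≅ 0, Ȟ^1 ≅ Z ⊕ Z/2, Ȟ^2 ≅ 0


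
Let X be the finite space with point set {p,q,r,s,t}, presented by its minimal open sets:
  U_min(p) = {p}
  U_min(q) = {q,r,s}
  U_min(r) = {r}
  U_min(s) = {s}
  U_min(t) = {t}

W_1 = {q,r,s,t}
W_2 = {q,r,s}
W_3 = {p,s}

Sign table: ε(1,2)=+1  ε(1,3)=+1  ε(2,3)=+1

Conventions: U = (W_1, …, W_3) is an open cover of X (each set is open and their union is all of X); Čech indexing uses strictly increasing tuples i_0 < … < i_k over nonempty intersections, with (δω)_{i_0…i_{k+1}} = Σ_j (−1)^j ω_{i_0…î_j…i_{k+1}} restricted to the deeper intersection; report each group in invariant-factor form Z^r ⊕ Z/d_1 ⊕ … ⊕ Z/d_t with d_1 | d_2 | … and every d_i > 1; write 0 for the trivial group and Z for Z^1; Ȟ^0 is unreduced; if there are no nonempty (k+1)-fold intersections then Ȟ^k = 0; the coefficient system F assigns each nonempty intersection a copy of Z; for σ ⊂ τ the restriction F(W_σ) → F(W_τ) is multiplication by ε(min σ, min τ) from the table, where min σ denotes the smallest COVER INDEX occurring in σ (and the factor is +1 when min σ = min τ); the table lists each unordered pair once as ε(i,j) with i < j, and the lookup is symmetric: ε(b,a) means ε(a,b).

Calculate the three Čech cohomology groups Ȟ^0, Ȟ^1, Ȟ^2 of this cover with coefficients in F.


nerve simplices:
  W12={q,r,s} W13={s} W23={s}
  W123={s}
C dims 3,3,1; δ0: rk 2, SNF 1^2; δ1: rk 1, SNF 1^1
degree 0: 3−2−0 = 1 → Ȟ^0 ≅ Z
degree 1: 3−1−2 = 0 → Ȟ^1 ≅ 0
degree 2: 1−0−1 = 0 → Ȟ^2 ≅ 0

Ȟ^0 = Z, Ȟ^1 = 0, Ȟ^2 = 0


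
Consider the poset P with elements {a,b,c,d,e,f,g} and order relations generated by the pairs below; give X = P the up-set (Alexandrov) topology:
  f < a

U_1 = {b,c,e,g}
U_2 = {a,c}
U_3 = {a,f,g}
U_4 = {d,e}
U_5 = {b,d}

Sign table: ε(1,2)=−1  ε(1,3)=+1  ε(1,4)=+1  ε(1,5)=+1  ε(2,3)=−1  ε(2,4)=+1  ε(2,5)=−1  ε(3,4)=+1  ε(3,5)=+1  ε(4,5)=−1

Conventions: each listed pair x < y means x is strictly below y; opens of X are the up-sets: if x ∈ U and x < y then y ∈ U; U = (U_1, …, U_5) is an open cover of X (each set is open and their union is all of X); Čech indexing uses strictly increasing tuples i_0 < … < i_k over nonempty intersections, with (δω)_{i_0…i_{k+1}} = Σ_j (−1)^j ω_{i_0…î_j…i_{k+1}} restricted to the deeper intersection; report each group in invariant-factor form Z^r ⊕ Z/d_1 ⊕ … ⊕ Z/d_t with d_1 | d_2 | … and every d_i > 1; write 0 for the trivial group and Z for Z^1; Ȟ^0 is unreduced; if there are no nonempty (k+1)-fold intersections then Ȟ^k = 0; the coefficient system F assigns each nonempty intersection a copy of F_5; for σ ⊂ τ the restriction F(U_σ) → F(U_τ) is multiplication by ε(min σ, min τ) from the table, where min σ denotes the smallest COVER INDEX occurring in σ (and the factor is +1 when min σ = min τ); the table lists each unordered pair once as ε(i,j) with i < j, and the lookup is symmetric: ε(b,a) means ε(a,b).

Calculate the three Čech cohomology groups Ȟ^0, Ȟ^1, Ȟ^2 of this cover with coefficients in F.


nonempty overlaps:
  U12={c} U13={g} U14={e} U15={b} U23={a} U45={d}
C dims 5,6; δ0: rk_F5 5
degree 0: 5−5−0 = 0 → Ȟ^0 ≅ 0
degree 1: 6−0−5 = 1 → Ȟ^1 ≅ Z/5
degree 2: 0−0−0 = 0 → Ȟ^2 ≅ 0

Ȟ^0(U;F) ≅ 0; Ȟ^1(U;F) ≅ Z/5; Ȟ^2(U;F) ≅ 0


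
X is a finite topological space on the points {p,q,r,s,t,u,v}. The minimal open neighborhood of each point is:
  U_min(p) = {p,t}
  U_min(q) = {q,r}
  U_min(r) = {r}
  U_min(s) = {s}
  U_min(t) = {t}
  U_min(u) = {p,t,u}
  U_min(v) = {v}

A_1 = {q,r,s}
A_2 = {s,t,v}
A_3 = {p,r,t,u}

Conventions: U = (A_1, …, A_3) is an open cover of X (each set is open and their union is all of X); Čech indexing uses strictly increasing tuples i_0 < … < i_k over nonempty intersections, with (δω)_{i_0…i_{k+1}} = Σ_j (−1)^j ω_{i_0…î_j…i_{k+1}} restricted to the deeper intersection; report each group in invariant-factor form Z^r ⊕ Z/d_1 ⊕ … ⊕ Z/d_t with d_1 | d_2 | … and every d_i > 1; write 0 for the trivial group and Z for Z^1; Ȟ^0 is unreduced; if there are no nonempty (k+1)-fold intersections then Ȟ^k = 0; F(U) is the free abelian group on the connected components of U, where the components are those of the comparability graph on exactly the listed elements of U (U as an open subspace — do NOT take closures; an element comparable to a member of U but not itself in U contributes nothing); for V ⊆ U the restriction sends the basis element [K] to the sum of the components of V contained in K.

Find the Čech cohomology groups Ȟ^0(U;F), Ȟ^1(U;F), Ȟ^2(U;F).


nerve simplices:
  A12={s} A13={r} A23={t}
components per intersection:
  A1: {q,r} {s}
  A2: {s} {t} {v}
  A3: {p,t,u} {r}
  A12: {s}
  A13: {r}
  A23: {t}
C dims 7,3; δ0: rk 3, SNF 1^3
degree 0: 7−3−0 = 4 → Ȟ^0 ≅ Z^4
degree 1: 3−0−3 = 0 → Ȟ^1 ≅ 0
degree 2: 0−0−0 = 0 → Ȟ^2 ≅ 0

Ȟ^0 ≅ Z^4, Ȟ^1 ≅ 0, Ȟ^2 ≅ 0


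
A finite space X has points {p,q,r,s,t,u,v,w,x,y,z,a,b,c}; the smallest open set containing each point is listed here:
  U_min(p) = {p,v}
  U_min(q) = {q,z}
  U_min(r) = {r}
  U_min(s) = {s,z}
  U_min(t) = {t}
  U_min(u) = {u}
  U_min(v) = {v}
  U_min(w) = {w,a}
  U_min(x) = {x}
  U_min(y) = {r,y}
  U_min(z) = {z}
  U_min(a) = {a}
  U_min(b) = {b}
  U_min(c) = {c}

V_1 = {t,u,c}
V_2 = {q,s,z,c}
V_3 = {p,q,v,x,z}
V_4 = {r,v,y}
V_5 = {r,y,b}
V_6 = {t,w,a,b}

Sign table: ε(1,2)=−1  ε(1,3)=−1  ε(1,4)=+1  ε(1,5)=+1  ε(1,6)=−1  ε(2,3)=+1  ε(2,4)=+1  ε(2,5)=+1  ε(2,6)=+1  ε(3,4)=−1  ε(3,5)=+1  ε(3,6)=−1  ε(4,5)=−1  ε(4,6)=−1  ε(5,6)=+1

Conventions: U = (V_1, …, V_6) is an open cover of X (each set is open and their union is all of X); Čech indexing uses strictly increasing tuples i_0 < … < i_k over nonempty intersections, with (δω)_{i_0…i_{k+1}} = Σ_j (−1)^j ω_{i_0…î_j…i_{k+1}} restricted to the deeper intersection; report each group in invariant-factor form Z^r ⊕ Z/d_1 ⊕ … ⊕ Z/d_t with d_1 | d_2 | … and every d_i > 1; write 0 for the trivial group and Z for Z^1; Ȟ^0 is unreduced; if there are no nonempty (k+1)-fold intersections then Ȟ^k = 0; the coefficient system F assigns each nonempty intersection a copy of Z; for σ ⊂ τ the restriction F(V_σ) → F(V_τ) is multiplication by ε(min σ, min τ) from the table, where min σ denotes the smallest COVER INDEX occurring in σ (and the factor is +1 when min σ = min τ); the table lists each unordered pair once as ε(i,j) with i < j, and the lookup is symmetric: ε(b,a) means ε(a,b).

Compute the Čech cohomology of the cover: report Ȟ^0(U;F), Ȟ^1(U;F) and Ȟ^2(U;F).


nerve simplices:
  V12={c} V16={t} V23={q,z} V34={v} V45={r,y} V56={b}
C dims 6,6; δ0: rk 5, SNF 1^5
degree 0: 6−5−0 = 1 → Ȟ^0 ≅ Z
degree 1: 6−0−5 = 1 → Ȟ^1 ≅ Z
degree 2: 0−0−0 = 0 → Ȟ^2 ≅ 0

Ȟ^0 ≅ Z,  Ȟ^1 ≅ Z,  Ȟ^2 ≅ 0


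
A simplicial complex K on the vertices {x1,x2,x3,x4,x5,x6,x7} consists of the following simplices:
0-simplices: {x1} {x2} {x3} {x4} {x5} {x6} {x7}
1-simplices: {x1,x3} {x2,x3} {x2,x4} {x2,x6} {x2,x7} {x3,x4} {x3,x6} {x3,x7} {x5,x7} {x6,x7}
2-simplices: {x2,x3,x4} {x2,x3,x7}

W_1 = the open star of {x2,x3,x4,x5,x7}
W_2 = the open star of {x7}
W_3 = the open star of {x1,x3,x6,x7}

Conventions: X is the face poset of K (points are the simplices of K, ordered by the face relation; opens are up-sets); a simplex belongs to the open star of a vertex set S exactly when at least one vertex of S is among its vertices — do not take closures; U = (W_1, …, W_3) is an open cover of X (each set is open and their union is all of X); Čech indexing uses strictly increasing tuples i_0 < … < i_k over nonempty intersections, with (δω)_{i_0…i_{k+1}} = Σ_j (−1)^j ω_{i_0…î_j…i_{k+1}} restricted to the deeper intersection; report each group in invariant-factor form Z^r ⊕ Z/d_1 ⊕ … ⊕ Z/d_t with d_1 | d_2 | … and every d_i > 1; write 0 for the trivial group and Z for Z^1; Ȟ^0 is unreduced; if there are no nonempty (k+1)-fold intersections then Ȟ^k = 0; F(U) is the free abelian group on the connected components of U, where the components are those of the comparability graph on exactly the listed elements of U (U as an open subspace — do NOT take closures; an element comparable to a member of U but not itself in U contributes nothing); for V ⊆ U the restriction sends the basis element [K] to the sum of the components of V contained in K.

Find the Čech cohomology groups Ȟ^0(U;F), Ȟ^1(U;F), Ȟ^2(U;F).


Ȟ^0 = Z; Ȟ^1 = Z; Ȟ^2 = 0

nerve of the cover:
  W1={{x2},{x3},{x4},{x5},{x7},{x1,x3},{x2,x3},{x2,x4},{x2,x6},{x2,x7},{x3,x4},{x3,x6},{x3,x7},{x5,x7},{x6,x7},{x2,x3,x4},{x2,x3,x7}} W2={{x7},{x2,x7},{x3,x7},{x5,x7},{x6,x7},{x2,x3,x7}} W3={{x1},{x3},{x6},{x7},{x1,x3},{x2,x3},{x2,x6},{x2,x7},{x3,x4},{x3,x6},{x3,x7},{x5,x7},{x6,x7},{x2,x3,x4},{x2,x3,x7}}
  W12={{x7},{x2,x7},{x3,x7},{x5,x7},{x6,x7},{x2,x3,x7}} W13={{x3},{x7},{x1,x3},{x2,x3},{x2,x6},{x2,x7},{x3,x4},{x3,x6},{x3,x7},{x5,x7},{x6,x7},{x2,x3,x4},{x2,x3,x7}} W23={{x7},{x2,x7},{x3,x7},{x5,x7},{x6,x7},{x2,x3,x7}}
  W123={{x7},{x2,x7},{x3,x7},{x5,x7},{x6,x7},{x2,x3,x7}}
components per intersection:
  W1: {{x2},{x3},{x4},{x5},{x7},{x1,x3},{x2,x3},{x2,x4},{x2,x6},{x2,x7},{x3,x4},{x3,x6},{x3,x7},{x5,x7},{x6,x7},{x2,x3,x4},{x2,x3,x7}}
  W2: {{x7},{x2,x7},{x3,x7},{x5,x7},{x6,x7},{x2,x3,x7}}
  W3: {{x1},{x3},{x6},{x7},{x1,x3},{x2,x3},{x2,x6},{x2,x7},{x3,x4},{x3,x6},{x3,x7},{x5,x7},{x6,x7},{x2,x3,x4},{x2,x3,x7}}
  W12: {{x7},{x2,x7},{x3,x7},{x5,x7},{x6,x7},{x2,x3,x7}}
  W13: {{x3},{x7},{x1,x3},{x2,x3},{x2,x7},{x3,x4},{x3,x6},{x3,x7},{x5,x7},{x6,x7},{x2,x3,x4},{x2,x3,x7}} {{x2,x6}}
  W23: {{x7},{x2,x7},{x3,x7},{x5,x7},{x6,x7},{x2,x3,x7}}
  W123: {{x7},{x2,x7},{x3,x7},{x5,x7},{x6,x7},{x2,x3,x7}}
C dims 3,4,1; δ0: rk 2, SNF 1^2; δ1: rk 1, SNF 1^1
Ȟ^0 = (3 − 2) − 0 = 1, so Ȟ^0 ≅ Z
Ȟ^1 = (4 − 1) − 2 = 1, so Ȟ^1 ≅ Z
Ȟ^2 = (1 − 0) − 1 = 0, so Ȟ^2 ≅ 0


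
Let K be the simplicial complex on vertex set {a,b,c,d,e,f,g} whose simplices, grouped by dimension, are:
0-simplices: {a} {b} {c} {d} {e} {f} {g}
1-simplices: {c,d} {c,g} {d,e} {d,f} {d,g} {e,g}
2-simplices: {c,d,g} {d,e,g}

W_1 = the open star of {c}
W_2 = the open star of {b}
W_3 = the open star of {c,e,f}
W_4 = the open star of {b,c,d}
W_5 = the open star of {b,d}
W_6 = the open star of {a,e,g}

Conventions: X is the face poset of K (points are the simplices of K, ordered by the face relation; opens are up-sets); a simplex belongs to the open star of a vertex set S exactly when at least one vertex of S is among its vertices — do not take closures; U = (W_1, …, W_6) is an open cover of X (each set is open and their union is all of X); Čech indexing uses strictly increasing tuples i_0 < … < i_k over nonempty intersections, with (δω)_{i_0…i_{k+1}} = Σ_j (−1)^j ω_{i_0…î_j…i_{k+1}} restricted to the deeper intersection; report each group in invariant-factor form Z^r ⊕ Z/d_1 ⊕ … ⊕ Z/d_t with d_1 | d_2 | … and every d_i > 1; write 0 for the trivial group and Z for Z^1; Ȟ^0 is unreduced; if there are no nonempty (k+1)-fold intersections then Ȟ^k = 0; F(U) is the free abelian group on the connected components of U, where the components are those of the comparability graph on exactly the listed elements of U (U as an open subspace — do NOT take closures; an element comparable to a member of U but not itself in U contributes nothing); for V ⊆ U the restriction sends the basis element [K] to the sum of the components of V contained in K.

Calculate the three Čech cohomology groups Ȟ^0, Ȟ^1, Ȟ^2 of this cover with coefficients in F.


Ȟ^0(U;F) ≅ Z^3, Ȟ^1(U;F) ≅ 0 and Ȟ^2(U;F) ≅ 0

nerve of the cover:
  W1={{c},{c,d},{c,g},{c,d,g}} W2={{b}} W3={{c},{e},{f},{c,d},{c,g},{d,e},{d,f},{e,g},{c,d,g},{d,e,g}} W4={{b},{c},{d},{c,d},{c,g},{d,e},{d,f},{d,g},{c,d,g},{d,e,g}} W5={{b},{d},{c,d},{d,e},{d,f},{d,g},{c,d,g},{d,e,g}} W6={{a},{e},{g},{c,g},{d,e},{d,g},{e,g},{c,d,g},{d,e,g}}
  W13={{c},{c,d},{c,g},{c,d,g}} W14={{c},{c,d},{c,g},{c,d,g}} W15={{c,d},{c,d,g}} W16={{c,g},{c,d,g}} W24={{b}} W25={{b}} W34={{c},{c,d},{c,g},{d,e},{d,f},{c,d,g},{d,e,g}} W35={{c,d},{d,e},{d,f},{c,d,g},{d,e,g}} W36={{e},{c,g},{d,e},{e,g},{c,d,g},{d,e,g}} W45={{b},{d},{c,d},{d,e},{d,f},{d,g},{c,d,g},{d,e,g}} W46={{c,g},{d,e},{d,g},{c,d,g},{d,e,g}} W56={{d,e},{d,g},{c,d,g},{d,e,g}}
  W134={{c},{c,d},{c,g},{c,d,g}} W135={{c,d},{c,d,g}} W136={{c,g},{c,d,g}} W145={{c,d},{c,d,g}} W146={{c,g},{c,d,g}} W156={{c,d,g}} W245={{b}} W345={{c,d},{d,e},{d,f},{c,d,g},{d,e,g}} W346={{c,g},{d,e},{c,d,g},{d,e,g}} W356={{d,e},{c,d,g},{d,e,g}} W456={{d,e},{d,g},{c,d,g},{d,e,g}}
  W1345={{c,d},{c,d,g}} W1346={{c,g},{c,d,g}} W1356={{c,d,g}} W1456={{c,d,g}} W3456={{d,e},{c,d,g},{d,e,g}}
  W13456={{c,d,g}}
components per intersection:
  W1: {{c},{c,d},{c,g},{c,d,g}}
  W2: {{b}}
  W3: {{c},{c,d},{c,g},{c,d,g}} {{e},{d,e},{e,g},{d,e,g}} {{f},{d,f}}
  W4: {{b}} {{c},{d},{c,d},{c,g},{d,e},{d,f},{d,g},{c,d,g},{d,e,g}}
  W5: {{b}} {{d},{c,d},{d,e},{d,f},{d,g},{c,d,g},{d,e,g}}
  W6: {{a}} {{e},{g},{c,g},{d,e},{d,g},{e,g},{c,d,g},{d,e,g}}
  W13: {{c},{c,d},{c,g},{c,d,g}}
  W14: {{c},{c,d},{c,g},{c,d,g}}
  W15: {{c,d},{c,d,g}}
  W16: {{c,g},{c,d,g}}
  W24: {{b}}
  W25: {{b}}
  W34: {{c},{c,d},{c,g},{c,d,g}} {{d,e},{d,e,g}} {{d,f}}
  W35: {{c,d},{c,d,g}} {{d,e},{d,e,g}} {{d,f}}
  W36: {{e},{d,e},{e,g},{d,e,g}} {{c,g},{c,d,g}}
  W45: {{b}} {{d},{c,d},{d,e},{d,f},{d,g},{c,d,g},{d,e,g}}
  W46: {{c,g},{d,e},{d,g},{c,d,g},{d,e,g}}
  W56: {{d,e},{d,g},{c,d,g},{d,e,g}}
  W134: {{c},{c,d},{c,g},{c,d,g}}
  W135: {{c,d},{c,d,g}}
  W136: {{c,g},{c,d,g}}
  W145: {{c,d},{c,d,g}}
  W146: {{c,g},{c,d,g}}
  W156: {{c,d,g}}
  W245: {{b}}
  W345: {{c,d},{c,d,g}} {{d,e},{d,e,g}} {{d,f}}
  W346: {{c,g},{c,d,g}} {{d,e},{d,e,g}}
  W356: {{d,e},{d,e,g}} {{c,d,g}}
  W456: {{d,e},{d,g},{c,d,g},{d,e,g}}
  W1345: {{c,d},{c,d,g}}
  W1346: {{c,g},{c,d,g}}
  W1356: {{c,d,g}}
  W1456: {{c,d,g}}
  W3456: {{d,e},{d,e,g}} {{c,d,g}}
  W13456: {{c,d,g}}
C dims 11,18,15,6; δ0: rk 8, SNF 1^8; δ1: rk 10, SNF 1^10; δ2: rk 5, SNF 1^5
Ȟ^0 = (11 − 8) − 0 = 3, so Ȟ^0 ≅ Z^3
Ȟ^1 = (18 − 10) − 8 = 0, so Ȟ^1 ≅ 0
Ȟ^2 = (15 − 5) − 10 = 0, so Ȟ^2 ≅ 0


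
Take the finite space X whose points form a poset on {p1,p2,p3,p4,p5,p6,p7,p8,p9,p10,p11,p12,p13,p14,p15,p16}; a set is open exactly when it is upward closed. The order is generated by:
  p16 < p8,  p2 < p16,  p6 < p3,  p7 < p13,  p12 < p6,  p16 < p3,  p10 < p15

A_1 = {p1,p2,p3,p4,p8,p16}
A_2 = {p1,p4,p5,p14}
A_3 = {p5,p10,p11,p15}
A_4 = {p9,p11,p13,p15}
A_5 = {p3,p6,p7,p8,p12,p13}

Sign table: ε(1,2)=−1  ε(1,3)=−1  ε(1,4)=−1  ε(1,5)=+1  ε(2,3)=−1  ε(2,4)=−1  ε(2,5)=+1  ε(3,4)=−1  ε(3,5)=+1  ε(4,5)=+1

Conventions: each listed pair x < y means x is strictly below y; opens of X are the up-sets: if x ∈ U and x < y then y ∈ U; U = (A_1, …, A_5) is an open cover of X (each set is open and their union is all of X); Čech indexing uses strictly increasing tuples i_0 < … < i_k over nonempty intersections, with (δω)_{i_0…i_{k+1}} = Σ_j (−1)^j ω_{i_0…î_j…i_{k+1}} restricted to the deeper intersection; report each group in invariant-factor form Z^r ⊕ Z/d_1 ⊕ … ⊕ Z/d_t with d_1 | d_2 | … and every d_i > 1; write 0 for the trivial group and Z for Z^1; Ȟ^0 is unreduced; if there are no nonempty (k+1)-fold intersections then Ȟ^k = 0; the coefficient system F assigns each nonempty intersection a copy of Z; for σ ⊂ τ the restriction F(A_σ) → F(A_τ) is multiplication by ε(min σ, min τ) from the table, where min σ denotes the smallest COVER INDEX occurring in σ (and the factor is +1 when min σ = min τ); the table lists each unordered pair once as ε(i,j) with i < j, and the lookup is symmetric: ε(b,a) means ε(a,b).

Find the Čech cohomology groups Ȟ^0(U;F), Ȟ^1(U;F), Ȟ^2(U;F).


cover nerve:
  A12={p1,p4} A15={p3,p8} A23={p5} A34={p11,p15} A45={p13}
C dims 5,5; δ0: rk 5, SNF 1^4·2
Ȟ^0: (5−5)−0=0 ⇒ 0
Ȟ^1: (5−0)−5=0 plus torsion [2] ⇒ Z/2
Ȟ^2: (0−0)−0=0 ⇒ 0

Ȟ^0 ≅ 0, Ȟ^1 ≅ Z/2 and Ȟ^2 ≅ 0


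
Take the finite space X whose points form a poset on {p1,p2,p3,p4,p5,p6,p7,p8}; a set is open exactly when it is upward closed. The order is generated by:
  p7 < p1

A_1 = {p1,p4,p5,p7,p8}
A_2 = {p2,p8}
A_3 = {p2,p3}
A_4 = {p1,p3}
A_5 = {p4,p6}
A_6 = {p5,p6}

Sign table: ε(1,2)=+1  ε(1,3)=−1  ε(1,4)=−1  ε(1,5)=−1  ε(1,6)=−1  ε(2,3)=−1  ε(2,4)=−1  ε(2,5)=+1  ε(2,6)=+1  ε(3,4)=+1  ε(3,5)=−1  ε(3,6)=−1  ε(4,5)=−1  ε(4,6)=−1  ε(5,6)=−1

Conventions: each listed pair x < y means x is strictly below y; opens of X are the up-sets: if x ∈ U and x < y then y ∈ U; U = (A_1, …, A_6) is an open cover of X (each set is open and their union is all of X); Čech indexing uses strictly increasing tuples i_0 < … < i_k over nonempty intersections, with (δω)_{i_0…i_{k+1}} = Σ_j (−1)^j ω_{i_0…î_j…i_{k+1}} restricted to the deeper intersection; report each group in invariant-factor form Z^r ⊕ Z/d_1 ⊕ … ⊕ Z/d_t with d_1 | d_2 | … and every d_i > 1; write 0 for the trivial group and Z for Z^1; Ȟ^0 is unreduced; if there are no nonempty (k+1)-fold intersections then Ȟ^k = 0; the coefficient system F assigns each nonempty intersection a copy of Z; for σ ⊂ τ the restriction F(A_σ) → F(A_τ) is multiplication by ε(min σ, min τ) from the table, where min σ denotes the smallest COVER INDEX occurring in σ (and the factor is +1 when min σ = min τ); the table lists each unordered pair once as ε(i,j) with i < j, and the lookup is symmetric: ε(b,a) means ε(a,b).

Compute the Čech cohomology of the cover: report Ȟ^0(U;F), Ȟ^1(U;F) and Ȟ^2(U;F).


Ȟ^0(U;F) ≅ 0, Ȟ^1(U;F) ≅ Z ⊕ Z/2, Ȟ^2(U;F) ≅ 0

nonempty overlaps:
  A12={p8} A14={p1} A15={p4} A16={p5} A23={p2} A34={p3} A56={p6}
C dims 6,7; δ0: rk 6, SNF 1^5·2
degree 0: 6−6−0 = 0 → Ȟ^0 ≅ 0
degree 1: 7−0−6 = 1 plus torsion [2] → Ȟ^1 ≅ Z ⊕ Z/2
degree 2: 0−0−0 = 0 → Ȟ^2 ≅ 0


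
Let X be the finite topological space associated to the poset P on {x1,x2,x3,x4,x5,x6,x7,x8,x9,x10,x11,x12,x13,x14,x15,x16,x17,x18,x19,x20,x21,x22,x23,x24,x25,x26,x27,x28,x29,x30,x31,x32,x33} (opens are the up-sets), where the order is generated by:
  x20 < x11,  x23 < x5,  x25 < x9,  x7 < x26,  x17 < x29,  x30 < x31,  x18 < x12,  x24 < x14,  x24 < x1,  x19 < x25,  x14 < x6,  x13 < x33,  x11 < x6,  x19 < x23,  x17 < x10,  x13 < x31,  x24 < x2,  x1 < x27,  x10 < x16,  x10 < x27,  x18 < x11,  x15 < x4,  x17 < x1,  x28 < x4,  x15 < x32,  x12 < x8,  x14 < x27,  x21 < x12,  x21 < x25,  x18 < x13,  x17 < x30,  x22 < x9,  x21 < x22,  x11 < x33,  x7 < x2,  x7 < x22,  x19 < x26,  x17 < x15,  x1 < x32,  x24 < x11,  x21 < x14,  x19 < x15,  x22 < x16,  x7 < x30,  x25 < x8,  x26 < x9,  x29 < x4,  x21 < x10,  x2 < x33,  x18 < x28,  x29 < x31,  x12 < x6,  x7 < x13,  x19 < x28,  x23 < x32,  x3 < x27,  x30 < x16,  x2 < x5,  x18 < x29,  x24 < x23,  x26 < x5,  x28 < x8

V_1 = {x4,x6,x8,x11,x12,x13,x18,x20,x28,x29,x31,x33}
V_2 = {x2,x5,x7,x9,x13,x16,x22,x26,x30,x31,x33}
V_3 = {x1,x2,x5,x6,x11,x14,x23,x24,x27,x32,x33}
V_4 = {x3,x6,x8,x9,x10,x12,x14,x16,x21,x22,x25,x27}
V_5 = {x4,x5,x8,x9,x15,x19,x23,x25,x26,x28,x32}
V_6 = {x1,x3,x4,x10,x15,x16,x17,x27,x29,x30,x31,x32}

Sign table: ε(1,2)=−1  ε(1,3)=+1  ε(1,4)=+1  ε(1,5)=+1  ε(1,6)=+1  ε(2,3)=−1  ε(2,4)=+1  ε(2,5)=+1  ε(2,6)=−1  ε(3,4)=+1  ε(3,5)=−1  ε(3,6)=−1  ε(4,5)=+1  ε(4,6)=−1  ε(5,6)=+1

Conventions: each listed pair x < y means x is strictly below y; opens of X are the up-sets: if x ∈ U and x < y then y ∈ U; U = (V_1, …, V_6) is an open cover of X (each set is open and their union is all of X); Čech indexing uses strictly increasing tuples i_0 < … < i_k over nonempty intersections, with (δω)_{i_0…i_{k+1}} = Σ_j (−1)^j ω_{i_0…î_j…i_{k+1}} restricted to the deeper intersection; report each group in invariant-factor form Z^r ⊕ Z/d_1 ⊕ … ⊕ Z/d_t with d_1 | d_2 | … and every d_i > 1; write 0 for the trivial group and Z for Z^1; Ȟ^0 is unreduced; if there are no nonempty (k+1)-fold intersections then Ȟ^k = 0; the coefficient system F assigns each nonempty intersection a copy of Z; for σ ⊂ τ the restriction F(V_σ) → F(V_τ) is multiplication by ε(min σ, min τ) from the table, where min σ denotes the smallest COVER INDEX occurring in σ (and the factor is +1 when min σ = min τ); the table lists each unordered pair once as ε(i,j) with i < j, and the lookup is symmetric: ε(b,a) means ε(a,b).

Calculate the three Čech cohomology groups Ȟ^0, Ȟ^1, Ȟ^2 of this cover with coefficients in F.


Ȟ^0 ≅ 0, Ȟ^1 ≅ Z/2, Ȟ^2 ≅ Z

nerve of the cover:
  V12={x13,x31,x33} V13={x6,x11,x33} V14={x6,x8,x12} V15={x4,x8,x28} V16={x4,x29,x31} V23={x2,x5,x33} V24={x9,x16,x22} V25={x5,x9,x26} V26={x16,x30,x31} V34={x6,x14,x27} V35={x5,x23,x32} V36={x1,x27,x32} V45={x8,x9,x25} V46={x3,x10,x16,x27} V56={x4,x15,x32}
  V123={x33} V126={x31} V134={x6} V145={x8} V156={x4} V235={x5} V245={x9} V246={x16} V346={x27} V356={x32}
C dims 6,15,10; δ0: rk 6, SNF 1^5·2; δ1: rk 9, SNF 1^9
Ȟ^0 = (6 − 6) − 0 = 0, so Ȟ^0 ≅ 0
Ȟ^1 = (15 − 9) − 6 = 0 plus torsion [2], so Ȟ^1 ≅ Z/2
Ȟ^2 = (10 − 0) − 9 = 1, so Ȟ^2 ≅ Z


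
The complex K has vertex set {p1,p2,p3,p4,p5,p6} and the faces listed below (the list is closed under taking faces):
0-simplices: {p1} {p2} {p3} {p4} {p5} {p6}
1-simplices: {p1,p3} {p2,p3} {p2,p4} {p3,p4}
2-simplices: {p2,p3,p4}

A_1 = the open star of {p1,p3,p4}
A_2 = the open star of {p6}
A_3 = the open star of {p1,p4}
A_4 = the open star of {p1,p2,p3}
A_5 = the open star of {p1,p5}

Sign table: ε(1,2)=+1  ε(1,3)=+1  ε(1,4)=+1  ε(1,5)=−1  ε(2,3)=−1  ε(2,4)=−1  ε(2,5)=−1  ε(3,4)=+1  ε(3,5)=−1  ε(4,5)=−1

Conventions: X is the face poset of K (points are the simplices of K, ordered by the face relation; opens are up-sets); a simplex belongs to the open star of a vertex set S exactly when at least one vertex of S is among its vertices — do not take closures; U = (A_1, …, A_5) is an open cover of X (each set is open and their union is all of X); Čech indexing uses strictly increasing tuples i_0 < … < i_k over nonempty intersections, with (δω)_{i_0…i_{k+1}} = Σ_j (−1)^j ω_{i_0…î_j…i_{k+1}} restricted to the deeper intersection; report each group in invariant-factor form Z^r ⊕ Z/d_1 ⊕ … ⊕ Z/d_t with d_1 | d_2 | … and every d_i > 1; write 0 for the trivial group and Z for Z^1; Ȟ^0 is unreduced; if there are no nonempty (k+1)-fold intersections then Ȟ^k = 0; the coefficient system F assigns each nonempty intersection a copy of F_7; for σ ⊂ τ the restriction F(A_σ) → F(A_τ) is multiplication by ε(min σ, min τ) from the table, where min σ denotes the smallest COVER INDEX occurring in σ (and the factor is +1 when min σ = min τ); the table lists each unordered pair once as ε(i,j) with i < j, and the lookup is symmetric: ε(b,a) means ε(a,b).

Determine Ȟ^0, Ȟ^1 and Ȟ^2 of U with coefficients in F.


intersection data:
  A1={{p1},{p3},{p4},{p1,p3},{p2,p3},{p2,p4},{p3,p4},{p2,p3,p4}} A2={{p6}} A3={{p1},{p4},{p1,p3},{p2,p4},{p3,p4},{p2,p3,p4}} A4={{p1},{p2},{p3},{p1,p3},{p2,p3},{p2,p4},{p3,p4},{p2,p3,p4}} A5={{p1},{p5},{p1,p3}}
  A13={{p1},{p4},{p1,p3},{p2,p4},{p3,p4},{p2,p3,p4}} A14={{p1},{p3},{p1,p3},{p2,p3},{p2,p4},{p3,p4},{p2,p3,p4}} A15={{p1},{p1,p3}} A34={{p1},{p1,p3},{p2,p4},{p3,p4},{p2,p3,p4}} A35={{p1},{p1,p3}} A45={{p1},{p1,p3}}
  A134={{p1},{p1,p3},{p2,p4},{p3,p4},{p2,p3,p4}} A135={{p1},{p1,p3}} A145={{p1},{p1,p3}} A345={{p1},{p1,p3}}
  A1345={{p1},{p1,p3}}
C dims 5,6,4,1; δ0: rk_F7 3; δ1: rk_F7 3; δ2: rk_F7 1
Ȟ^0 = (5 − 3) − 0 = 2, so Ȟ^0 ≅ Z/7 ⊕ Z/7
Ȟ^1 = (6 − 3) − 3 = 0, so Ȟ^1 ≅ 0
Ȟ^2 = (4 − 1) − 3 = 0, so Ȟ^2 ≅ 0

Ȟ^0 = Z/7 ⊕ Z/7,  Ȟ^1 = 0,  Ȟ^2 = 0


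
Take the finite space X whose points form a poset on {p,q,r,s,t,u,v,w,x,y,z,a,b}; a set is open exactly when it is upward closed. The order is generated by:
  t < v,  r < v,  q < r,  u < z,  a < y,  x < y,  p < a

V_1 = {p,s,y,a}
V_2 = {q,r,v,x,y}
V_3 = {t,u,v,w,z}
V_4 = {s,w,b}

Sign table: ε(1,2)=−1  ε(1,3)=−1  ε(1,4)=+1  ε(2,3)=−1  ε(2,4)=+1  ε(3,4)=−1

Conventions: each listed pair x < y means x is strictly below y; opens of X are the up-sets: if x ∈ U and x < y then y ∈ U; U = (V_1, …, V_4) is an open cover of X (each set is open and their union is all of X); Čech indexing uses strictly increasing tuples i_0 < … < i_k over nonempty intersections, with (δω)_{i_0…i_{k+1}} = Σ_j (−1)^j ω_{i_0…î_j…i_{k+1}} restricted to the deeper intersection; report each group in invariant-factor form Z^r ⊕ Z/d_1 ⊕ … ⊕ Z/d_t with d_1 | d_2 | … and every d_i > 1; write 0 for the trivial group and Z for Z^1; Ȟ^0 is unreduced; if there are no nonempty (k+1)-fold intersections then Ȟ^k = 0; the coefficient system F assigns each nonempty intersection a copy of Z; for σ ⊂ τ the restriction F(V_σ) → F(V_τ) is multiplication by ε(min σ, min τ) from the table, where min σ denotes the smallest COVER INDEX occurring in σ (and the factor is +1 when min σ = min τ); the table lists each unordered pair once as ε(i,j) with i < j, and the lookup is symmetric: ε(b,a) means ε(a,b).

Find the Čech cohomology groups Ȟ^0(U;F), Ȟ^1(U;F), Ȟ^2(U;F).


Ȟ^0 ≅ 0,  Ȟ^1 ≅ Z/2,  Ȟ^2 ≅ 0

nerve simplices:
  V12={y} V14={s} V23={v} V34={w}
C dims 4,4; δ0: rk 4, SNF 1^3·2
degree 0: 4−4−0 = 0 → Ȟ^0 ≅ 0
degree 1: 4−0−4 = 0 plus torsion [2] → Ȟ^1 ≅ Z/2
degree 2: 0−0−0 = 0 → Ȟ^2 ≅ 0


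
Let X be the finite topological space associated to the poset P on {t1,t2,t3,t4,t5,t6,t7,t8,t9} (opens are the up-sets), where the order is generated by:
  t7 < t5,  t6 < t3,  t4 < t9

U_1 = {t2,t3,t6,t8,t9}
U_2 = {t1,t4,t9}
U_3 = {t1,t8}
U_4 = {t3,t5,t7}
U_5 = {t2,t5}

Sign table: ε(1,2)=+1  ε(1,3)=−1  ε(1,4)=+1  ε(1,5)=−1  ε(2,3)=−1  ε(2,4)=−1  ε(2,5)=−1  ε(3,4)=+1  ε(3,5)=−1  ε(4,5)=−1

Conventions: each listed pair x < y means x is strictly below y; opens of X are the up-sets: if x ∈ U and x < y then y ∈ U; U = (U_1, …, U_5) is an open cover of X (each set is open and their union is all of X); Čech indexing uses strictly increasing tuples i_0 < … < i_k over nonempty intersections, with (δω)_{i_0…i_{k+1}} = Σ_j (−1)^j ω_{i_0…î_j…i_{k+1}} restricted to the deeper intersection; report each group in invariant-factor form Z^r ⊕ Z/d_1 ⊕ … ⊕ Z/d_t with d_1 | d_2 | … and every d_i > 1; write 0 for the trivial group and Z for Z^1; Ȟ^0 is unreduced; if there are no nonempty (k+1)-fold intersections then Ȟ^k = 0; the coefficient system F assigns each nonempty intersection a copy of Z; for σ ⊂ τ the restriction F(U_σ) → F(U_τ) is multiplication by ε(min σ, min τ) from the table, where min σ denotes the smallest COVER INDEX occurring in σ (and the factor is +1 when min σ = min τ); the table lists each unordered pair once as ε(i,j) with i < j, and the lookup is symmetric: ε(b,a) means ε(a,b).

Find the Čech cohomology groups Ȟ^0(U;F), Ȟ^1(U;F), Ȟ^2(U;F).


nerve simplices:
  U12={t9} U13={t8} U14={t3} U15={t2} U23={t1} U45={t5}
C dims 5,6; δ0: rk 4, SNF 1^4
degree 0: 5−4−0 = 1 → Ȟ^0 ≅ Z
degree 1: 6−0−4 = 2 → Ȟ^1 ≅ Z^2
degree 2: 0−0−0 = 0 → Ȟ^2 ≅ 0

Ȟ^0 = Z, Ȟ^1 = Z^2, Ȟ^2 = 0


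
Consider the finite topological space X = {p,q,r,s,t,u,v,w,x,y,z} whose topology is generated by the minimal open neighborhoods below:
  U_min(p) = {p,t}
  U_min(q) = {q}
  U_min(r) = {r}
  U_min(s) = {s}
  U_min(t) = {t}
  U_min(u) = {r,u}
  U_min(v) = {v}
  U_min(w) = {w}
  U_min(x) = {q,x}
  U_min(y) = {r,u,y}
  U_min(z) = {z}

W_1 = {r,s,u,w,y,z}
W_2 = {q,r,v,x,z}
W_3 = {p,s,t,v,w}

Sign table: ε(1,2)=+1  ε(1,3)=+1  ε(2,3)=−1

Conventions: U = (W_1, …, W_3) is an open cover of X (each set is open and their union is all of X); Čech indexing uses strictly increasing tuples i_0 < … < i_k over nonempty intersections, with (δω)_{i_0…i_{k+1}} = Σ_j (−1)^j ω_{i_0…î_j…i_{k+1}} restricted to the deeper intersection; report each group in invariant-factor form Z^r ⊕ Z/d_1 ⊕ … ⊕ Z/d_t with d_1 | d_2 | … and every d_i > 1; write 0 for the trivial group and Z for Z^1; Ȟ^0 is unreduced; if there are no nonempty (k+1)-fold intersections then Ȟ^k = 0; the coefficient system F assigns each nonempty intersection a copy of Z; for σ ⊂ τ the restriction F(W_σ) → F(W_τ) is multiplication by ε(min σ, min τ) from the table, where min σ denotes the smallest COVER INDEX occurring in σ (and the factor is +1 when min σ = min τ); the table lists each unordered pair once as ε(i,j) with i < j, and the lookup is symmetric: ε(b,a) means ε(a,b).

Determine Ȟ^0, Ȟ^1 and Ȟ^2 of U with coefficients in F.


Ȟ^0 ≅ 0; Ȟ^1 ≅ Z/2; Ȟ^2 ≅ 0

nonempty intersections:
  W12={r,z} W13={s,w} W23={v}
C dims 3,3; δ0: rk 3, SNF 1^2·2
Ȟ^0: (3−3)−0=0 ⇒ 0
Ȟ^1: (3−0)−3=0 plus torsion [2] ⇒ Z/2
Ȟ^2: (0−0)−0=0 ⇒ 0
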